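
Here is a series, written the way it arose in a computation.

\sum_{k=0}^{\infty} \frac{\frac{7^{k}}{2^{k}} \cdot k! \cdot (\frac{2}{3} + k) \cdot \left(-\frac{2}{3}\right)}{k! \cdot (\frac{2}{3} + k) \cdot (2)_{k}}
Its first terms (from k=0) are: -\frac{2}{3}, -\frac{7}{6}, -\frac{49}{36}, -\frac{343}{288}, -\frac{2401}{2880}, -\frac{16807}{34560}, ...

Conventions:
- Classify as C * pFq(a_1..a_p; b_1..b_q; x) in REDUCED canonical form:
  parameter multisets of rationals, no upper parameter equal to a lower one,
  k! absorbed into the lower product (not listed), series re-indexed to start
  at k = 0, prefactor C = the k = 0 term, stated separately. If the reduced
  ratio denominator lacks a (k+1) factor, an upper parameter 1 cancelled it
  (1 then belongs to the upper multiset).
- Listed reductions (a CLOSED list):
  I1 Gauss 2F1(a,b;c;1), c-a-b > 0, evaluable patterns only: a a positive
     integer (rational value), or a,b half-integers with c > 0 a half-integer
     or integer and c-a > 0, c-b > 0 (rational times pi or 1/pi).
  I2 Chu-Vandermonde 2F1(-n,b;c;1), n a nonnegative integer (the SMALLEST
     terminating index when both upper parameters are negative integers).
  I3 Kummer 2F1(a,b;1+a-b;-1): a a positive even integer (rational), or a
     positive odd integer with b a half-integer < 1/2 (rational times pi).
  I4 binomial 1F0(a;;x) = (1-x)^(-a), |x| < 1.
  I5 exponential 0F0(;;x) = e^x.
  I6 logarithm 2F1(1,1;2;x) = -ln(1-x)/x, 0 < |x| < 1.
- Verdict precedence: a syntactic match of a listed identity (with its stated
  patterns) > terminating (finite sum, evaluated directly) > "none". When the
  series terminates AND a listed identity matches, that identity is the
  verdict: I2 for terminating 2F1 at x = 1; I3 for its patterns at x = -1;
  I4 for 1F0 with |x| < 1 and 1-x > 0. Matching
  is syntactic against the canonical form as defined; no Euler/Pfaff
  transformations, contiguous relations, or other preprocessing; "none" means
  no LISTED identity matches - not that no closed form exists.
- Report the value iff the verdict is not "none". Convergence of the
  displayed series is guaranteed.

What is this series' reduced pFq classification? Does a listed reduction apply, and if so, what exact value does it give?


Reduced: x = \frac{7}{2}, 1F1, upper = {1}, lower = {2}, C = -\frac{2}{3}. Verdict: none (x = \frac{7}{2}): each listed identity misses the multisets {1} ; {2}.

First insight: with t_0 = -\frac{2}{3}, the factorial ratio (prefactor -2/3) (k+a-1)!/(a-1)! is a rising factorial (a)_k.
Step ratio: r(k) = \frac{7}{2} * (k+1) / [(k+2) (k+1)] - rational in k. x = \frac{7}{2}; t_0 = -\frac{2}{3}; negate the roots.


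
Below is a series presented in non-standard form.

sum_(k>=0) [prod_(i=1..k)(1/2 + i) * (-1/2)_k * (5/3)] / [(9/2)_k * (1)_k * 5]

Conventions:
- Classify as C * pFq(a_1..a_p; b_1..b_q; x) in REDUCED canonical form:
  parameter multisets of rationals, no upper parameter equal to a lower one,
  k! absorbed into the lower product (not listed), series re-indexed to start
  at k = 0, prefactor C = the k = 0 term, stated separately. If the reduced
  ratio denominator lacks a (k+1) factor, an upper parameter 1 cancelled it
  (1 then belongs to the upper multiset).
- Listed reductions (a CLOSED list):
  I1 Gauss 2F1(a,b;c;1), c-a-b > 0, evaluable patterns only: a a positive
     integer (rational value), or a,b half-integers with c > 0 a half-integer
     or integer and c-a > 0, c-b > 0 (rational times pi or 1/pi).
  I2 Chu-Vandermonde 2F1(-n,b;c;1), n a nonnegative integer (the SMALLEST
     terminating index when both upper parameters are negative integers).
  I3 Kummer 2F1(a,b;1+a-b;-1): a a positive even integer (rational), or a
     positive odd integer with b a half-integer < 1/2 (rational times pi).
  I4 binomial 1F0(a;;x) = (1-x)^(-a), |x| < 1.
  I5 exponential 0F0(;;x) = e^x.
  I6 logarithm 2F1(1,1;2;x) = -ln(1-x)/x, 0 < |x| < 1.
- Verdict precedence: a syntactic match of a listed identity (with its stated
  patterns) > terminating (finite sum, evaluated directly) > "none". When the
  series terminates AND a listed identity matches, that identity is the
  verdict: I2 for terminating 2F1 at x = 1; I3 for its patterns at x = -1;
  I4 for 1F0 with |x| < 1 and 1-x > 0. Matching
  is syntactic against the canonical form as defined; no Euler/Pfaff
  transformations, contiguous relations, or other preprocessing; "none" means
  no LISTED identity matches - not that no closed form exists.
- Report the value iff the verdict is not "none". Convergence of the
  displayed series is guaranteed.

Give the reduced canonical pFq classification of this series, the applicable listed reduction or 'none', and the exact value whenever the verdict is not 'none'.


x = 1 here; the reduced form reads 2F1, upper {-1/2, 3/2}, lower {9/2}, C = 1/3. Verdict: this is Gauss (I1, half-integer pattern) (x = 1; upper {-1/2, 3/2} half-integers, c = 9/2 in the evaluable pattern). Hence: (175/2048) * pi.

Key observation: t_0 = 1/3 here, and the running product (C = 1/3, x = 1) telescopes to a rising factorial.
Term ratio: r(k) = 1 * (k-1/2) (k+3/2) / [(k+9/2) (k+1)] - rational in k, leading ratio 1; with t_0 = 1/3, classification follows.


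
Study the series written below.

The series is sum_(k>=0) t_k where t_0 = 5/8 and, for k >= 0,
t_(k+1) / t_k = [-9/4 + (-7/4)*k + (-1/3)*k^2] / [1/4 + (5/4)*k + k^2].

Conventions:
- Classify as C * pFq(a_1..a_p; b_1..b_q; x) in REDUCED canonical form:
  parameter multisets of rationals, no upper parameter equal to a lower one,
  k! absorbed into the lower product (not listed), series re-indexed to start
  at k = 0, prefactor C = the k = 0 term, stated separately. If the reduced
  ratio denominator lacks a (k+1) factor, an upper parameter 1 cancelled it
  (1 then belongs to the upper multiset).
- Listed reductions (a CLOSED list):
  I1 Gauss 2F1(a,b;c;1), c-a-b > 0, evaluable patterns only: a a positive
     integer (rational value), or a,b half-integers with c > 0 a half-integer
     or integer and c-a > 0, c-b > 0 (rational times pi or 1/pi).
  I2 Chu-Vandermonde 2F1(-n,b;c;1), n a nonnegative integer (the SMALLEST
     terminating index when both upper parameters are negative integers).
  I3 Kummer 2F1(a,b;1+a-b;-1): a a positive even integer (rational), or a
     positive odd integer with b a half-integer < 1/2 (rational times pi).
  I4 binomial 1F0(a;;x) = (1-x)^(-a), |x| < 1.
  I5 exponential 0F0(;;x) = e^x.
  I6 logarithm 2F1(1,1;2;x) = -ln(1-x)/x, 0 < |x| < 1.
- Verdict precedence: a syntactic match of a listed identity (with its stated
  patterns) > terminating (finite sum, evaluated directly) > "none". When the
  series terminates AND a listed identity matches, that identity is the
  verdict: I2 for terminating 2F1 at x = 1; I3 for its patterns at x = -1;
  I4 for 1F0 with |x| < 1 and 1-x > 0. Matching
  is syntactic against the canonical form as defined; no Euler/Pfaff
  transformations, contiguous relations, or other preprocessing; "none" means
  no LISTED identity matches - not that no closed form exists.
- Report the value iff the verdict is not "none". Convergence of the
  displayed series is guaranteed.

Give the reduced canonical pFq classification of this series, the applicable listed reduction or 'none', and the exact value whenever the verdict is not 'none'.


The tell: with t_0 = 5/8, the expanded ratio factors over Q; prefactor 5/8, roots give parameters.
Term ratio: r(k) = (-1/3) * (k+9/4) (k+3) / [(k+1/4) (k+1)] - rational in k, leading ratio (-1/3); with t_0 = 5/8, classification follows.

At argument -1/3: a 2F1 with upper {9/4, 3}, lower {1/4}, scaled by C = 5/8. Verdict: none - at argument -1/3 the multisets {9/4, 3} ; {1/4} match no listed identity.


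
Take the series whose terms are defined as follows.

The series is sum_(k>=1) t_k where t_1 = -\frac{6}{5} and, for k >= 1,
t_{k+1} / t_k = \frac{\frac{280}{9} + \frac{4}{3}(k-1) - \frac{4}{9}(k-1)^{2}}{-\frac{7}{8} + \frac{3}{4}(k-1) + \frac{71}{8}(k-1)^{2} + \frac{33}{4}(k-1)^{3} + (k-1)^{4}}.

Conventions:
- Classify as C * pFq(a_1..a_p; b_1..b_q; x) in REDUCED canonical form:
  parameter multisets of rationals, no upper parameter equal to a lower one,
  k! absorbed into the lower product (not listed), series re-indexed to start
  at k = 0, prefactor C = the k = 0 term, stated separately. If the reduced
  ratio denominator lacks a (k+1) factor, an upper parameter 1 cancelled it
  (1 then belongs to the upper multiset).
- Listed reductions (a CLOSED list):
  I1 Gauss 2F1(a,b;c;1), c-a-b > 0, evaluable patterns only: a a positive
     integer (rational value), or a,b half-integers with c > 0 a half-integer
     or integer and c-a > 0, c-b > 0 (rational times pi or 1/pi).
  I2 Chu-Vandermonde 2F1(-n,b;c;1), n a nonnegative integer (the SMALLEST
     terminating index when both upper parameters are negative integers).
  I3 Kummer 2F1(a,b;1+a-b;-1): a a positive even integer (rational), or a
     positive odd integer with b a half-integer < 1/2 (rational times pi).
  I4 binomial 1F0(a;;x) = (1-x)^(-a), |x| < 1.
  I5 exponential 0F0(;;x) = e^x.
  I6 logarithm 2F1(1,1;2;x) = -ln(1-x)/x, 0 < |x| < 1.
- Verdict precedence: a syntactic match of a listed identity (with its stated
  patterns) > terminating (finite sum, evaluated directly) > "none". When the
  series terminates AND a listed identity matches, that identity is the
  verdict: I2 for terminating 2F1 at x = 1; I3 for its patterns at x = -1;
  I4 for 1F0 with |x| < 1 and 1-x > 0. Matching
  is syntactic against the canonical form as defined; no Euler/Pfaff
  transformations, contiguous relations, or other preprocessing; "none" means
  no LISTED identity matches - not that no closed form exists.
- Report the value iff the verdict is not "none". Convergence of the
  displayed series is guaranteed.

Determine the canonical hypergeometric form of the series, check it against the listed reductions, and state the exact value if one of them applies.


The series (x = -\frac{4}{9}) is 1F2: upper {-10}, lower {-\frac{1}{4}, \frac{1}{2}}, prefactor -\frac{6}{5}. Verdict: terminating - the sum ends at index 10 because -10 is a negative integer; exact evaluation follows. Value: \frac{23557988162287790182012758792398}{168777150230490782151105309375}.

Key step: t_0 = -\frac{6}{5} here, and the parameter 7 appears in both the upper and lower lists and cancels.
Ratio: r(k) = -\frac{4}{9} * (k-10) / [(k-\frac{1}{4}) (k+\frac{1}{2}) (k+1)] ; factor over Q: parameters, x = -\frac{4}{9}, and C = -\frac{6}{5}.


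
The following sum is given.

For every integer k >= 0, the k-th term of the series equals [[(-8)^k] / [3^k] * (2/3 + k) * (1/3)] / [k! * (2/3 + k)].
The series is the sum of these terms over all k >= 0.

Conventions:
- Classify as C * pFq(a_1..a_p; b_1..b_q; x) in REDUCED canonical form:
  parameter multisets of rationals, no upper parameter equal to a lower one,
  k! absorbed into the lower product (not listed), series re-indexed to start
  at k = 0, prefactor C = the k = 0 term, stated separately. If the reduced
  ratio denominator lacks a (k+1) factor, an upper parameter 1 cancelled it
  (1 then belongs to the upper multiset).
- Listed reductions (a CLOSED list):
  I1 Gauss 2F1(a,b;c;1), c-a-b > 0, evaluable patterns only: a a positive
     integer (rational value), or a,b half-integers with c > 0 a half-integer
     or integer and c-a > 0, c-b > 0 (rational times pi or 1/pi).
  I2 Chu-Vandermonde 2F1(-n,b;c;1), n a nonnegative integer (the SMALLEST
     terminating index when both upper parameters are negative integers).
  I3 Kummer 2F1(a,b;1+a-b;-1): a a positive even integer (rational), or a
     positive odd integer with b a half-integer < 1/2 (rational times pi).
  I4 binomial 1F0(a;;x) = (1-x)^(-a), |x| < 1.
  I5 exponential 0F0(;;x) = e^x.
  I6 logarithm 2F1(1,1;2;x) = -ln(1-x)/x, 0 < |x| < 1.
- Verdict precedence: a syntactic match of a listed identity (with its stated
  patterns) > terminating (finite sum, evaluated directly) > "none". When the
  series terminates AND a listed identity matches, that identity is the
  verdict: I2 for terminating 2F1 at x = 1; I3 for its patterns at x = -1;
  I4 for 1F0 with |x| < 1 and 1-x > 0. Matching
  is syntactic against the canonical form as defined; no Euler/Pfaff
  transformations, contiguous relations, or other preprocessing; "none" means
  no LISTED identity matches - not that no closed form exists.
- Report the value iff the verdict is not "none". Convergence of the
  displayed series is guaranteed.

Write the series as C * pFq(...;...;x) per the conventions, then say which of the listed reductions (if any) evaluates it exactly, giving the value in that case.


This is 1/3 * 0F0(-; -; -8/3) in reduced canonical form. Verdict: this is exponential (I5) (the 0F0 exponential series at x = -8/3). Hence: (1/3) * e^(-8/3).

First insight: t_0 being 1/3, the two geometric factors (C = 1/3, x = -8/3) combine into one argument.
Ratio: r(k) = (-8/3) * 1 / [(k+1)] - rational; roots negated = parameters, x = (-8/3), C = 1/3.


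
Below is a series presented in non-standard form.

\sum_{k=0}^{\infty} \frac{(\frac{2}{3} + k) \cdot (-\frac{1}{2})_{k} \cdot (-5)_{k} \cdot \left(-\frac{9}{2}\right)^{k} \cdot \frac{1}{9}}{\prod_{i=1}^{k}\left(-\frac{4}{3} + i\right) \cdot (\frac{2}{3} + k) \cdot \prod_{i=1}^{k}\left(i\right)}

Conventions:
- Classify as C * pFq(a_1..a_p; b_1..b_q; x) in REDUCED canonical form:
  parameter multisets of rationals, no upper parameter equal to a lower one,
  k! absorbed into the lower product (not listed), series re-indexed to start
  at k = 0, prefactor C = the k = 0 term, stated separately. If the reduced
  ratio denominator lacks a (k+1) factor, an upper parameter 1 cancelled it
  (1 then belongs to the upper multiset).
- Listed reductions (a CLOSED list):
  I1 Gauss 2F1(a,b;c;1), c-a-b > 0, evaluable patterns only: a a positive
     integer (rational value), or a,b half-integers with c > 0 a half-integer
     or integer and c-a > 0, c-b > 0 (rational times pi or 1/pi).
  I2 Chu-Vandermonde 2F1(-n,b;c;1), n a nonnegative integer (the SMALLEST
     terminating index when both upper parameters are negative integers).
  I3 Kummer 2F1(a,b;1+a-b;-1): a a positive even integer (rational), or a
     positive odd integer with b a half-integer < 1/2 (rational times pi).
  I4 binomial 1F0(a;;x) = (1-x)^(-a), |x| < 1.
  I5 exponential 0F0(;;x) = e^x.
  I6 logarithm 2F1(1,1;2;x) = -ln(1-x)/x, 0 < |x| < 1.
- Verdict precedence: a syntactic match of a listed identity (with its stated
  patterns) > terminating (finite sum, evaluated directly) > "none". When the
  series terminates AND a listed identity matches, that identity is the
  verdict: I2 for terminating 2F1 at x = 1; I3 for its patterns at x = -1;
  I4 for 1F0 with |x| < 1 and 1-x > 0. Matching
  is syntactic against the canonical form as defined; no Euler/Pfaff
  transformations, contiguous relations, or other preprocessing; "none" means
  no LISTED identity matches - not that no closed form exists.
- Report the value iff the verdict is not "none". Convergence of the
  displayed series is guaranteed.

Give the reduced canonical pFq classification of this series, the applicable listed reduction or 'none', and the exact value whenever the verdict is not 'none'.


With C = \frac{1}{9}: the canonical form is 2F1(-5, -\frac{1}{2}; -\frac{1}{3}; -\frac{9}{2}). Verdict: terminating - upper -5 stops the sum at k = 5; the 6 terms are added exactly. Sum: \frac{865680155}{1622016}.

Key step: with t_0 = \frac{1}{9}, the factor k + 2/3 cancels (top and bottom), leaving C = 1/9, x = -9/2.
Consecutive-term ratio: r(k) = -\frac{9}{2} * (k-5) (k-\frac{1}{2}) / [(k-\frac{1}{3}) (k+1)] - rational in k. x = -\frac{9}{2}; t_0 = \frac{1}{9}; negate the roots.


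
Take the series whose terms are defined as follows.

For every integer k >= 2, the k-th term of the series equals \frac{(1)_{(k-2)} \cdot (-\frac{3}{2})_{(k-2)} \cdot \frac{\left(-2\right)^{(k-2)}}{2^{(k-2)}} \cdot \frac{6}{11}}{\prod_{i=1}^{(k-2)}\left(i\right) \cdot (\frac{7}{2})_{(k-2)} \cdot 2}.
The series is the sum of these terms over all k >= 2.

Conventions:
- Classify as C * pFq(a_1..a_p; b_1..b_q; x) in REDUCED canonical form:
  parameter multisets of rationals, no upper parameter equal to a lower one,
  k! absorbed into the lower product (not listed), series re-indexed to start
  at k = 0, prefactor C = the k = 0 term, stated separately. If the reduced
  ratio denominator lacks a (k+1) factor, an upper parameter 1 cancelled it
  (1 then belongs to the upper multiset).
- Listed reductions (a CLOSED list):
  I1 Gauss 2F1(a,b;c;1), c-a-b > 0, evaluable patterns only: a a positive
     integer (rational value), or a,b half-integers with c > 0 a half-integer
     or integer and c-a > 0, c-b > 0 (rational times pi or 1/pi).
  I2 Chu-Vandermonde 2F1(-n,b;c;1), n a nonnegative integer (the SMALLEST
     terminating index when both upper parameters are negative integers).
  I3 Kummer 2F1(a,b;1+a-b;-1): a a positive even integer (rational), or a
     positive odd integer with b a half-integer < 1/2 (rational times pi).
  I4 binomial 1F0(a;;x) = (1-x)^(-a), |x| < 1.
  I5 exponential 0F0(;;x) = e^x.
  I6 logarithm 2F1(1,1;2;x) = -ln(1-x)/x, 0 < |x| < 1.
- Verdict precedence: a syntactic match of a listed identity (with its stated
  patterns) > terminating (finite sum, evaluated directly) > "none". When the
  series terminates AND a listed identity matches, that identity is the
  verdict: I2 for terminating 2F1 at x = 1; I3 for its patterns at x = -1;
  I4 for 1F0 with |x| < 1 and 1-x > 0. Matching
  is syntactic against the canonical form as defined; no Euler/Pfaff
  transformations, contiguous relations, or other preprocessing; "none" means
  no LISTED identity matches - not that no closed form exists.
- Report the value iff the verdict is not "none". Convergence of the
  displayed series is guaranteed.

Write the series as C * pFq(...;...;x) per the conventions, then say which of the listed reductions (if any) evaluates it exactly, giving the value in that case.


Key step: with t_0 = \frac{3}{11}, the two k-th powers (prefactor 3/11) combine into one argument.
Adjacent-term ratio: r(k) = -1 * (k-\frac{3}{2}) (k+1) / [(k+\frac{7}{2}) (k+1)] - poly over poly, x = -1 from leading terms; C = \frac{3}{11} at k = 0.

Reduced: x = -1, 2F1, upper = {-\frac{3}{2}, 1}, lower = {\frac{7}{2}}, C = \frac{3}{11}. Verdict: this is the Kummer evaluation I3 (x = -1; c = \frac{7}{2} equals 1+a-b for upper {-\frac{3}{2}, 1}: listed pattern). Its exact value is \frac{45}{352} \cdot \pi.


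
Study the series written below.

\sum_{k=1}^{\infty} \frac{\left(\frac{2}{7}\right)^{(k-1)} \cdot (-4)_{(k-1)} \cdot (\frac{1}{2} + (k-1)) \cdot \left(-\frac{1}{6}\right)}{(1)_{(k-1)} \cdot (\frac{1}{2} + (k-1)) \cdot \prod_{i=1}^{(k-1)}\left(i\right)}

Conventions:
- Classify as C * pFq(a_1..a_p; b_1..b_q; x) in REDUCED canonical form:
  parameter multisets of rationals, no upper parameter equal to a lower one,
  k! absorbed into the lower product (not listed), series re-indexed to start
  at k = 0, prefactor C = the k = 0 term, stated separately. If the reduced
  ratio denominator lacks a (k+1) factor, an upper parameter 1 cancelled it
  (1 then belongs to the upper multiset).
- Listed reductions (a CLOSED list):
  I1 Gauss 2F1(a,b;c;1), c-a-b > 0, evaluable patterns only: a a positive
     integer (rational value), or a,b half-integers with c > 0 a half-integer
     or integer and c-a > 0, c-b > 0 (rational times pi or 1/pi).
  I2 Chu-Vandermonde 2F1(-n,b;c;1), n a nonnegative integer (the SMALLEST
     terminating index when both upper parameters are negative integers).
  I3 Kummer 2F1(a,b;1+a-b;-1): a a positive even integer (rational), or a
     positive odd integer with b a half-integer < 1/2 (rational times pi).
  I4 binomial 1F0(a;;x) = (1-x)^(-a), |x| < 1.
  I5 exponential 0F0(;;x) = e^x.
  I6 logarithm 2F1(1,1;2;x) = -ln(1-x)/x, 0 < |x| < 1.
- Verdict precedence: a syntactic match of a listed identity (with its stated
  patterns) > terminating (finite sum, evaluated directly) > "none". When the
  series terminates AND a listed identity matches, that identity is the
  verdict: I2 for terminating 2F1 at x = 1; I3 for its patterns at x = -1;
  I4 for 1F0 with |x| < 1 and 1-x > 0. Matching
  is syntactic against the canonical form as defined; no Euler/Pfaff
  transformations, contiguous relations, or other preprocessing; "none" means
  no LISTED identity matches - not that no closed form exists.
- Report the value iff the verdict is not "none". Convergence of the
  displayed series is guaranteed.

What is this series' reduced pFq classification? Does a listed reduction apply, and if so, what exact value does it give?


Reduced: x = \frac{2}{7}, 1F1, upper = {-4}, lower = {1}, C = -\frac{1}{6}. Verdict: terminating - no listed pattern fits, but -4 in the upper list cuts the series at k = 4; direct evaluation. Sum: -\frac{625}{43218}.

Key step: from the first term -\frac{1}{6}: (1)_k (prefactor -1/6) is k! itself.
Ratio: r(k) = \frac{2}{7} * (k-4) / [(k+1) (k+1)] - poly over poly, x = \frac{2}{7} from leading terms; C = -\frac{1}{6} at k = 0.


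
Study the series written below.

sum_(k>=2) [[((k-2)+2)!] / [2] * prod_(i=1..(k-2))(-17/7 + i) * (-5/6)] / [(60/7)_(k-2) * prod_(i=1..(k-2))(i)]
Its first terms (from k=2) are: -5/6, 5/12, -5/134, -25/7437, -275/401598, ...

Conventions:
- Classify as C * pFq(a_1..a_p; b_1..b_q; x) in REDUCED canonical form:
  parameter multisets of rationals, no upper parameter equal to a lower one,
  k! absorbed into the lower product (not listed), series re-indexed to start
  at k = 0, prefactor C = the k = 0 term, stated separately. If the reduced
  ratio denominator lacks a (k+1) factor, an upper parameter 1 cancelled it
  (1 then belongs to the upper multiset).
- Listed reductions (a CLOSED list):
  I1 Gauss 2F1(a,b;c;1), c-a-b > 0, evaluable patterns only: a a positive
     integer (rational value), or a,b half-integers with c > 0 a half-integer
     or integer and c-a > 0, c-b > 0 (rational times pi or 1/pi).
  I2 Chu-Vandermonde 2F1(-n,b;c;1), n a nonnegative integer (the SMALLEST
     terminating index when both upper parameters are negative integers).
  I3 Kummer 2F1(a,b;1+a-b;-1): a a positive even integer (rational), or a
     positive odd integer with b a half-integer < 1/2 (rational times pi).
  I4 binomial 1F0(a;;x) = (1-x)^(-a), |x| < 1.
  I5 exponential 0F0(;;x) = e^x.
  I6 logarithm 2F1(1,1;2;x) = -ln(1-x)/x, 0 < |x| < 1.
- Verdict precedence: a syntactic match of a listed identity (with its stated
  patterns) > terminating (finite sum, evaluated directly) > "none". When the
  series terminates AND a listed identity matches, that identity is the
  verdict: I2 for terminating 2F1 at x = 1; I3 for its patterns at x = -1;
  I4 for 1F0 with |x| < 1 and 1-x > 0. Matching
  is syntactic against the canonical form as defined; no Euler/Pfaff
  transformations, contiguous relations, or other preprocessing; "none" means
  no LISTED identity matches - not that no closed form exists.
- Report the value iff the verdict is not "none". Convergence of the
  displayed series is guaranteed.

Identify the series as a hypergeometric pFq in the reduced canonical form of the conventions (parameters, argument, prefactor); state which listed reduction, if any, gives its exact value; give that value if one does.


Canonical form: C = -5/6 times 2F1 with upper {-10/7, 3}, lower {60/7}, x = 1. Verdict (x = 1): the Gauss summation I1 applies (x = 1: the Gamma ratio telescopes since c-a-b = 7 > 0 and a = 3 in Z>0). Value: -79235/172872.

Structural cue: with t_0 = -5/6, the product of the first k integers (C = -5/6) is k!.
Ratio: r(k) = 1 * (k-10/7) (k+3) / [(k+60/7) (k+1)] ; factor over Q: parameters, x = 1, and C = -5/6.


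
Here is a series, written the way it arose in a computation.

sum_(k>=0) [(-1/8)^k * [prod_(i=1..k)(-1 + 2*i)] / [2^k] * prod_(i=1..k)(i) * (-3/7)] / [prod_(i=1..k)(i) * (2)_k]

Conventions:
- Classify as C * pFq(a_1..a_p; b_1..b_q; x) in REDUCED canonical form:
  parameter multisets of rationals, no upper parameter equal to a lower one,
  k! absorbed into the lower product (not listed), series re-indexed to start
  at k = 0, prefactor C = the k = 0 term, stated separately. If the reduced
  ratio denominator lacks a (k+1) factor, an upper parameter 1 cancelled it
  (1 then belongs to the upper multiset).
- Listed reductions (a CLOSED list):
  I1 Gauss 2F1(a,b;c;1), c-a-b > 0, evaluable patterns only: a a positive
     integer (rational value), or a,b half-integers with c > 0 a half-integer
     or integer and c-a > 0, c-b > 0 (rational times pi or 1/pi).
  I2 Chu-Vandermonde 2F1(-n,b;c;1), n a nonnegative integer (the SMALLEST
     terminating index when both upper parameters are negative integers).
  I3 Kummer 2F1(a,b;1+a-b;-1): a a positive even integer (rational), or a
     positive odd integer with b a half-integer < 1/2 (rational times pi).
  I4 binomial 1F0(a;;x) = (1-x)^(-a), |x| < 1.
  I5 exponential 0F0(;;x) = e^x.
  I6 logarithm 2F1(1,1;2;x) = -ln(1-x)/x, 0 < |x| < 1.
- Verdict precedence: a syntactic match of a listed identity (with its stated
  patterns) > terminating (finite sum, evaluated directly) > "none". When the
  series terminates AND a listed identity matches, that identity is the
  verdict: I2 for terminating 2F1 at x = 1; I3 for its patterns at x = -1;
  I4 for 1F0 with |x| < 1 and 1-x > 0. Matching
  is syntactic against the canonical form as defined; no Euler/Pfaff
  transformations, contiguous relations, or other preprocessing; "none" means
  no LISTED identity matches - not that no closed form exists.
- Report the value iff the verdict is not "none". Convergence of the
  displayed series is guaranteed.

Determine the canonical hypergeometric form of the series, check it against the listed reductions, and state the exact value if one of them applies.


x = -1/8 here; the reduced form reads 2F1, upper {1/2, 1}, lower {2}, C = -3/7. Verdict: none. A 2F1 with upper {1/2, 1} fits none of I1-I6 at x = -1/8; the sum runs forever.

Structural cue: x = (-1/8) and the product of the first k integers (C = -3/7, x = -1/8) is k!.
Term ratio: r(k) = (-1/8) * (k+1/2) (k+1) / [(k+2) (k+1)] - rational in k, leading ratio (-1/8); with t_0 = -3/7, classification follows.


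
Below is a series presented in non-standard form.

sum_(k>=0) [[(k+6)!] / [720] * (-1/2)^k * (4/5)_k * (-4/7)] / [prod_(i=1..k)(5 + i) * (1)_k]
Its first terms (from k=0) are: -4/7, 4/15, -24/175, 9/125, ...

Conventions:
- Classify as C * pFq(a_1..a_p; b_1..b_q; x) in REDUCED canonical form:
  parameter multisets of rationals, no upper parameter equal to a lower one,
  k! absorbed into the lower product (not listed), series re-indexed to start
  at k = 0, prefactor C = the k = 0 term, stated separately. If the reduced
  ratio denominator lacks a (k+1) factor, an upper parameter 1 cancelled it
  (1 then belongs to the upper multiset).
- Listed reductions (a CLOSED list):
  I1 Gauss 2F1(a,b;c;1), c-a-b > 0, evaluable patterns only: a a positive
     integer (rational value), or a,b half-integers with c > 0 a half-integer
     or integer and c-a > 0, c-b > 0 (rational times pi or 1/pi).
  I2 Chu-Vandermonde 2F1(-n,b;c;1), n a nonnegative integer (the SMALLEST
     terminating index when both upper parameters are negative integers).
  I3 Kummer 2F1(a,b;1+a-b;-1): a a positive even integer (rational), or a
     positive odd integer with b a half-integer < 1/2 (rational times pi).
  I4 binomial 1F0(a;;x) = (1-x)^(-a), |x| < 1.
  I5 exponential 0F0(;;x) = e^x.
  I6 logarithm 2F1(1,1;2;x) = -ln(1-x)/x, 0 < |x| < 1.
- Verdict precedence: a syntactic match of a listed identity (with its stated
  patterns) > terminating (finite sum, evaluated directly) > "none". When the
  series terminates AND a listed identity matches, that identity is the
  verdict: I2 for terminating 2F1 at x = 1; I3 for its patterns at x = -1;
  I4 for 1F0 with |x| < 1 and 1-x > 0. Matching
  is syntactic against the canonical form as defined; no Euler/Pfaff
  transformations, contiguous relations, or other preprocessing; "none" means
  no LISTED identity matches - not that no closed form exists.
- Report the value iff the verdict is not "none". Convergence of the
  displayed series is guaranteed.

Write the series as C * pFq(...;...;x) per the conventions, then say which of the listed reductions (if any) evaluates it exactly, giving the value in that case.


Structural cue: t_0 = -4/7 here, and the factorial ratio (prefactor -4/7) (k+a-1)!/(a-1)! is a rising factorial (a)_k.
Ratio: r(k) = (-1/2) * (k+4/5) (k+7) / [(k+6) (k+1)] - rational in k. x = (-1/2); t_0 = -4/7; negate the roots.

Reduced: x = -1/2, 2F1, upper = {4/5, 7}, lower = {6}, C = -4/7. Verdict: none. A 2F1 with upper {4/5, 7} fits none of I1-I6 at x = -1/2; the sum runs forever.


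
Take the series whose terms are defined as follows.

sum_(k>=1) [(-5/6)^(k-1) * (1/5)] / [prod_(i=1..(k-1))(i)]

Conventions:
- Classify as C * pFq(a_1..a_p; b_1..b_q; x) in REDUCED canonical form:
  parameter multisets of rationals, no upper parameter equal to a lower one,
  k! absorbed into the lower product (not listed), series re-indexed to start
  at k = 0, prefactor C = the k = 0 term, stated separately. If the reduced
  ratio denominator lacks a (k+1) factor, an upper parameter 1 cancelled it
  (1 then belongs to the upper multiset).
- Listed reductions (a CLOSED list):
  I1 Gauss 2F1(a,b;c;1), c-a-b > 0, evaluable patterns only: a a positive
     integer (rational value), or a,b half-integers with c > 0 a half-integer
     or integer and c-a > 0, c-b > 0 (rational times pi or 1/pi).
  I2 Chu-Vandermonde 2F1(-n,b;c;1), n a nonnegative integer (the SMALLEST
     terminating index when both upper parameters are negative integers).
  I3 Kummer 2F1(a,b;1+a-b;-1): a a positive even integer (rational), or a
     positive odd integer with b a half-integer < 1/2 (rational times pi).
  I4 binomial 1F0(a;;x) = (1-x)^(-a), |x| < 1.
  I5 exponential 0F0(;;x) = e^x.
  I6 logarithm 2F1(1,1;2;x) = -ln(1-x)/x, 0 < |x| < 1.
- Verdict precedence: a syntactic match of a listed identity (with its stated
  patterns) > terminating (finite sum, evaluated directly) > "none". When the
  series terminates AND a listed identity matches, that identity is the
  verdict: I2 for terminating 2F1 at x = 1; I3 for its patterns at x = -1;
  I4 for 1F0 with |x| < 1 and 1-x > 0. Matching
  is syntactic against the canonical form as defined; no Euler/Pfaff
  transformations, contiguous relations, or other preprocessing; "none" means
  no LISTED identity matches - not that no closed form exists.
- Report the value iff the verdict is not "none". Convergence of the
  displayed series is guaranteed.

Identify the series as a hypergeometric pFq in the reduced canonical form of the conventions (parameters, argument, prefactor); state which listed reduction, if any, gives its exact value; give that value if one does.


Canonical form: C = 1/5 times 0F0 with upper {-}, lower {-}, x = -5/6. Verdict: the I5 exponential reduction fires (the 0F0 exponential series at x = -5/6). Sum: (1/5) * e^(-5/6).

Key observation: with t_0 = 1/5, the product of the first k integers (C = 1/5, x = -5/6) is k!.
Term ratio: r(k) = (-5/6) * 1 / [(k+1)] - rational in k, leading ratio (-5/6); with t_0 = 1/5, classification follows.


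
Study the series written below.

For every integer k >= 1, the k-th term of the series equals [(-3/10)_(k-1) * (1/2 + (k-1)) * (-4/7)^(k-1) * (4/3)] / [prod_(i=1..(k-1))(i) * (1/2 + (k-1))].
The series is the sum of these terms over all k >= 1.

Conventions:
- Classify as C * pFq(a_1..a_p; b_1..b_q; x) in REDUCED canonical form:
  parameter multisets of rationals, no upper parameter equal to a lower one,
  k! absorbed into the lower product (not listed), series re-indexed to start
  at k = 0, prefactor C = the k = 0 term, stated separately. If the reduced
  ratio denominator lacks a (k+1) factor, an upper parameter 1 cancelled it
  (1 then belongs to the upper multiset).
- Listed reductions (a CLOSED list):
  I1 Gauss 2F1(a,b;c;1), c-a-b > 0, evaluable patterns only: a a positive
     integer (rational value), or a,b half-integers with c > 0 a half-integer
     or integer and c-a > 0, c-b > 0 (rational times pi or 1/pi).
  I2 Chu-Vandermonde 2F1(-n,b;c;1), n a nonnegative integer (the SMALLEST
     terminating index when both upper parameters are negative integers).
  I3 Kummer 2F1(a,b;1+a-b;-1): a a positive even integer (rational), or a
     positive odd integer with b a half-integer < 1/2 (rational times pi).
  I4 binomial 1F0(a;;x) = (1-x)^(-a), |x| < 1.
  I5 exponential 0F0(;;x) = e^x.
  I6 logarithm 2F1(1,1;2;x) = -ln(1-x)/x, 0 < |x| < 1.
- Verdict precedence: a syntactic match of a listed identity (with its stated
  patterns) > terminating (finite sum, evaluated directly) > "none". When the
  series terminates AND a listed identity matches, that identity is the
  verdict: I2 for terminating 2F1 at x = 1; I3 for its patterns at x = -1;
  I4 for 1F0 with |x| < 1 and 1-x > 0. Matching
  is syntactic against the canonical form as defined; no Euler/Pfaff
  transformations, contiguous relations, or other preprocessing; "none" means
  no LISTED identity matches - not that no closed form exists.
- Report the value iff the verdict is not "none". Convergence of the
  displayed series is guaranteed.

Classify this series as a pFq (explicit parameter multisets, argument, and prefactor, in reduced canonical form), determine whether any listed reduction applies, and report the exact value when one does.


x = -4/7 here; the reduced form reads 1F0, upper {-3/10}, lower {-}, C = 4/3. Verdict: this is binomial (I4) (the 1F0 binomial series: exponent 3/10, x = -4/7). Its exact value is (4/3) * (11/7)^(3/10).

Key observation: with t_0 = 4/3, the product of the first k integers (C = 4/3, x = -4/7) is k!.
Term ratio: r(k) = (-4/7) * (k-3/10) / [(k+1)] - poly over poly, x = (-4/7) from leading terms; C = 4/3 at k = 0.


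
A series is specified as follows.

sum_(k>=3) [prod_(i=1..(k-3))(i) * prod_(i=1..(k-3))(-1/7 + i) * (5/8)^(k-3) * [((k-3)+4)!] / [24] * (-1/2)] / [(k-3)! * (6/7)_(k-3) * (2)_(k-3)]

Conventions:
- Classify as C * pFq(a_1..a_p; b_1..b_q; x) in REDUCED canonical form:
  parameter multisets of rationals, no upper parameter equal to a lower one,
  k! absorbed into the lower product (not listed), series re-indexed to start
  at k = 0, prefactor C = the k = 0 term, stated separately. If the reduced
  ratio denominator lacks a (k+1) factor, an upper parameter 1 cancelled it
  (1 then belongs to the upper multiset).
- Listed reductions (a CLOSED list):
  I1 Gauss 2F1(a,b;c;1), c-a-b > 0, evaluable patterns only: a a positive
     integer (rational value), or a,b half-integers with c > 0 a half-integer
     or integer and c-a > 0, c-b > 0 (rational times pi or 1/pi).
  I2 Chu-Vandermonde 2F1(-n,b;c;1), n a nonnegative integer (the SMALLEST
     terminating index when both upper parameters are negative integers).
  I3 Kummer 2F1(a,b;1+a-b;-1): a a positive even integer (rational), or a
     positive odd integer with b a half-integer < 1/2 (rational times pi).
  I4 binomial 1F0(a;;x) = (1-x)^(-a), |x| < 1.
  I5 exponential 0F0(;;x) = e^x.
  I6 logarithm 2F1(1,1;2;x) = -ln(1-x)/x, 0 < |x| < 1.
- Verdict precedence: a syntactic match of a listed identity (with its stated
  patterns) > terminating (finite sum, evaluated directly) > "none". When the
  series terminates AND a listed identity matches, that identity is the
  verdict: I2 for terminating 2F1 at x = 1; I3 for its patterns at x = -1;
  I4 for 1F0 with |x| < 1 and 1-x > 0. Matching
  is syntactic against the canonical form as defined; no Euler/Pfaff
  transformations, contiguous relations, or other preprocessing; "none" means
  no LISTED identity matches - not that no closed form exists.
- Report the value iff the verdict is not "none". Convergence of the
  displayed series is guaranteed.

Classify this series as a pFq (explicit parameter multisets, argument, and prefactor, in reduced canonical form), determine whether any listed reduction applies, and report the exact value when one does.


This is -1/2 * 2F1(1, 5; 2; 5/8) in reduced canonical form. Verdict: no listed reduction: x = 5/8 and upper {1, 5} fail every I1-I6 pattern.

Structural cue: x = (5/8) and the parameter 6/7 appears in both the upper and lower lists and cancels.
Consecutive-term ratio: r(k) = (5/8) * (k+1) (k+5) / [(k+2) (k+1)] - rational in k. x = (5/8); t_0 = -1/2; negate the roots.


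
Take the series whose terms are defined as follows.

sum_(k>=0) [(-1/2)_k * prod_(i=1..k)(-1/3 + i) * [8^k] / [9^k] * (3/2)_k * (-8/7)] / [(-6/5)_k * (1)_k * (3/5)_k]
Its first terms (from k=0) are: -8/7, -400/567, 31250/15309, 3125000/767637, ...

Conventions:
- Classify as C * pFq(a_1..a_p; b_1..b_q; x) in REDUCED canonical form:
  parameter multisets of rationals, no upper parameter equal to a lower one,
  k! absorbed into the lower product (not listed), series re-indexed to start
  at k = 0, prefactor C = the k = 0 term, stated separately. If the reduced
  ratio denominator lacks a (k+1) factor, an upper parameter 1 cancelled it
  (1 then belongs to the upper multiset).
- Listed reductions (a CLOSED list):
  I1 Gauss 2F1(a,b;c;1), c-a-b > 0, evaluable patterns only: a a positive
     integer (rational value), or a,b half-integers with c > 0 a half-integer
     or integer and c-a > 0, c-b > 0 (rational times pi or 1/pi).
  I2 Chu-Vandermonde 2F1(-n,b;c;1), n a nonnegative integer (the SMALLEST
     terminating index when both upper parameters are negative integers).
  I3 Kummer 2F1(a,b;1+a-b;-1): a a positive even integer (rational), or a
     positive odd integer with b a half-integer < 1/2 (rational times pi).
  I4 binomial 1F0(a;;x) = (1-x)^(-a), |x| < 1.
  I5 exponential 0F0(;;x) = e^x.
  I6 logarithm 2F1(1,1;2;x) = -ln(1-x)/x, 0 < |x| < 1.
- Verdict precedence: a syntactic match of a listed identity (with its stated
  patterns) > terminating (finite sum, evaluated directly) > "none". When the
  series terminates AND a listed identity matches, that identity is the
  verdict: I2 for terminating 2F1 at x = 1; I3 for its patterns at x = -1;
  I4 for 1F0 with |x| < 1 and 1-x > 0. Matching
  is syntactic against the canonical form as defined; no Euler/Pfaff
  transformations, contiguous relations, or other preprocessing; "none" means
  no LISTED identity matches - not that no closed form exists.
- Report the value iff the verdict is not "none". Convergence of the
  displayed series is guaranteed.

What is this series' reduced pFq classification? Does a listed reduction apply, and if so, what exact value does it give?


Canonical form: C = -8/7 times 3F2 with upper {-1/2, 2/3, 3/2}, lower {-6/5, 3/5}, x = 8/9. Verdict: none. Every listed pattern misses the 3F2 form at 8/9, upper {-1/2, 2/3, 3/2}.

Structural cue: x = (8/9) and the two geometric factors (prefactor -8/7) combine into one argument.
Adjacent-term ratio: r(k) = (8/9) * (k-1/2) (k+2/3) (k+3/2) / [(k-6/5) (k+3/5) (k+1)] - rational in k. x = (8/9); t_0 = -8/7; negate the roots.


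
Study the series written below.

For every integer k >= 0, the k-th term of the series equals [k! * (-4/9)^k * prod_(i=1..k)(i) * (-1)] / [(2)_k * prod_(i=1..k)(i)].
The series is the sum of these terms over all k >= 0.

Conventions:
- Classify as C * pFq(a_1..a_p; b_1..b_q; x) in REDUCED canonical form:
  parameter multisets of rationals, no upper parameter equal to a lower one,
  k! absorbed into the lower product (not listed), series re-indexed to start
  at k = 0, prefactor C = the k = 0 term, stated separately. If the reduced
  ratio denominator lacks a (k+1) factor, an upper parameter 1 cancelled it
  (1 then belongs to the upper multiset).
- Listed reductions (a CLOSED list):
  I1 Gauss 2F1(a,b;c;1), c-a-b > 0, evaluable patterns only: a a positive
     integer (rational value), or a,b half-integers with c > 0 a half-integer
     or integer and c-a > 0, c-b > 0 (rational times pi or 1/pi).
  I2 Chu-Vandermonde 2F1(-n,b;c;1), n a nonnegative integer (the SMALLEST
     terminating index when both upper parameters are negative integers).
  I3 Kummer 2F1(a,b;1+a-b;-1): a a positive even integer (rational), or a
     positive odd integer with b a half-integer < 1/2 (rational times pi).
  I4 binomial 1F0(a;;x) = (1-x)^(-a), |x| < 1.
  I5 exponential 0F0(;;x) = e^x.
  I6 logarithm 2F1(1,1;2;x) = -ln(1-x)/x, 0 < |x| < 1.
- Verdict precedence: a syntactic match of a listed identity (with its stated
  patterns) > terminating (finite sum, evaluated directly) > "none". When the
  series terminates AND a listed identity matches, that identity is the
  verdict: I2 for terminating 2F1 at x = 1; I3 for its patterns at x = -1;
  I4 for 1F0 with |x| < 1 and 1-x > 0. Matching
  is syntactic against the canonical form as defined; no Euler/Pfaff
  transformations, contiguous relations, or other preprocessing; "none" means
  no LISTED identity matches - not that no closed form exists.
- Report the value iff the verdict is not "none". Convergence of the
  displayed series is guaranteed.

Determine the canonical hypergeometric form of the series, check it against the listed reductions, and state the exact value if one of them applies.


x = -4/9 here; the reduced form reads 2F1, upper {1, 1}, lower {2}, C = -1. Verdict: the logarithmic series (I6) applies (the logarithm: parameters (1,1;2), x = -4/9). Value: (-9/4) * ln(13/9).

Key step: x = (-4/9) and the running product (prefactor -1) telescopes to a rising factorial.
Step ratio: r(k) = (-4/9) * (k+1) (k+1) / [(k+2) (k+1)] - poly over poly, x = (-4/9) from leading terms; C = -1 at k = 0.
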